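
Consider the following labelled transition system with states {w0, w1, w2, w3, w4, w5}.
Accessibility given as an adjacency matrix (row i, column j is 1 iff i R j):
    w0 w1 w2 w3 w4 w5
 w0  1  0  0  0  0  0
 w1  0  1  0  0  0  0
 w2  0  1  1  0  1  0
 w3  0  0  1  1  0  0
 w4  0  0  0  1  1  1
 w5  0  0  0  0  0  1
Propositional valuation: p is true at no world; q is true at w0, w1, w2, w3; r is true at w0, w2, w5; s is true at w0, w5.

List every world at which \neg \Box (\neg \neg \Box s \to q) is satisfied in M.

w4, w5

Recall that \Box ψ holds at a world iff ψ holds at every accessible world, and \Diamond ψ holds iff ψ holds at some accessible world.
Let φ = \neg \Box (\neg \neg \Box s \to q). Evaluate φ at each world:
  w0 (successors {w0}): φ is false.
  w1 (successors {w1}): φ is false.
  w2 (successors {w1, w2, w4}): φ is false.
  w3 (successors {w2, w3}): φ is false.
  w4 (successors {w3, w4, w5}): φ is true.
  w5 (successors {w5}): φ is true.
For instance, at w5:
  At w5: \Box (\neg \neg \Box s \to q) is false, so \neg \Box (\neg \neg \Box s \to q) is true.
    At w5: \Box (\neg \neg \Box s \to q) requires \neg \neg \Box s \to q at every successor {w5}.
      \neg \neg \Box s \to q fails at w5, so \Box (\neg \neg \Box s \to q) is false at w5.
Satisfying worlds: {w4, w5}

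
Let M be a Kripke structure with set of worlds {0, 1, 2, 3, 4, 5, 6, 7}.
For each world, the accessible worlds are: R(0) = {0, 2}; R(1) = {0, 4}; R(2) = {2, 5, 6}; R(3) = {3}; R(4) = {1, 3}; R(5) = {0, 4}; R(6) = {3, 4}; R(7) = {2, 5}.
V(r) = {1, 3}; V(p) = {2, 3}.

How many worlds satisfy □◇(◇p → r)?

2

Recall that □ψ holds at a world iff ψ holds at every accessible world, and ◇ψ holds iff ψ holds at some accessible world.
Let φ = □◇(◇p → r). Evaluate φ at each world:
  0 (successors {0, 2}): φ is false.
  1 (successors {0, 4}): φ is false.
  2 (successors {2, 5, 6}): φ is false.
  3 (successors {3}): φ is true.
  4 (successors {1, 3}): φ is false.
  5 (successors {0, 4}): φ is false.
  6 (successors {3, 4}): φ is true.
  7 (successors {2, 5}): φ is false.
For instance, at 5:
  At 5: □◇(◇p → r) requires ◇(◇p → r) at every successor {0, 4}.
    ◇(◇p → r) fails at 0, so □◇(◇p → r) is false at 5.
      At 0: ◇(◇p → r) requires ◇p → r at some successor in {0, 2}.
        At 0: ◇p → r is false.
        At 2: ◇p → r is false.
      So ◇(◇p → r) is false at 0.
Satisfying worlds: {3, 6}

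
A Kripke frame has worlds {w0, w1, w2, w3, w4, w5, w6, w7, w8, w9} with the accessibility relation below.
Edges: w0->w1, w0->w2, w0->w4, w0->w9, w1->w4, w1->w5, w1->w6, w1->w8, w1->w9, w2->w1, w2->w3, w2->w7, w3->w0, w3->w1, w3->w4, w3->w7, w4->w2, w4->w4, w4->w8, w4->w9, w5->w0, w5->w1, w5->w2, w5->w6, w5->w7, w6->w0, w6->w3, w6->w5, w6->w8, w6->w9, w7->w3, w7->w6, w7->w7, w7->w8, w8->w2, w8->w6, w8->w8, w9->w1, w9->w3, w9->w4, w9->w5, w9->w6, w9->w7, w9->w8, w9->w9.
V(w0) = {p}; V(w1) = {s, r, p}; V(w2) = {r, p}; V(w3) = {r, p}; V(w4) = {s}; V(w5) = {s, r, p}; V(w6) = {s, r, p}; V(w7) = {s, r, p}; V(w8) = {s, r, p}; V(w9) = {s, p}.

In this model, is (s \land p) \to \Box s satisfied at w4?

Yes

At w4: s \land p is false, \Box s is false, so (s \land p) \to \Box s is true.
  At w4: \Box s requires s at every successor {w2, w4, w8, w9}.
    s fails at w2, so \Box s is false at w4.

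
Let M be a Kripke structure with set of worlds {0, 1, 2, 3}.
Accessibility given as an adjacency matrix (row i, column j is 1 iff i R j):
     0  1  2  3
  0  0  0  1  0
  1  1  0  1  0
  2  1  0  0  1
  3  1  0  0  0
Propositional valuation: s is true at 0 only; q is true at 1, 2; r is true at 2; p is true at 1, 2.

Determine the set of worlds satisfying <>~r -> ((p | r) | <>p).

0, 1, 2

Let φ = <>~r -> ((p | r) | <>p). Evaluate φ at each world:
  0 (successors {2}): φ is true.
  1 (successors {0, 2}): φ is true.
  2 (successors {0, 3}): φ is true.
  3 (successors {0}): φ is false.
For instance, at 2:
  At 2: <>~r is true, (p | r) | <>p is true, so <>~r -> ((p | r) | <>p) is true.
    At 2: <>~r requires ~r at some successor in {0, 3}.
      ~r holds at 0, so <>~r is true at 2.
    At 2: p | r is true, <>p is false, so (p | r) | <>p is true.
      At 2: <>p requires p at some successor in {0, 3}.
        At 0: p is false.
        At 3: p is false.
      So <>p is false at 2.
Satisfying worlds: {0, 1, 2}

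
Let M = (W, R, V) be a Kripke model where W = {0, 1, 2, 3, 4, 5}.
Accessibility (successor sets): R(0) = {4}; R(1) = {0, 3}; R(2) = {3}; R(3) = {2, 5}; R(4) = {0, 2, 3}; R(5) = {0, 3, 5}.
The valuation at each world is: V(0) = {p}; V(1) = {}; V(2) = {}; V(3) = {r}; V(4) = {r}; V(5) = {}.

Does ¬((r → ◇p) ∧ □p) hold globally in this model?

Let φ = ¬((r → ◇p) ∧ □p). Evaluate φ at each world:
  0 (successors {4}): φ is true.
  1 (successors {0, 3}): φ is true.
  2 (successors {3}): φ is true.
  3 (successors {2, 5}): φ is true.
  4 (successors {0, 2, 3}): φ is true.
  5 (successors {0, 3, 5}): φ is true.
For instance, at 3:
  At 3: (r → ◇p) ∧ □p is false, so ¬((r → ◇p) ∧ □p) is true.
    At 3: r → ◇p is false, □p is false, so (r → ◇p) ∧ □p is false.
      At 3: r is true, ◇p is false, so r → ◇p is false.
      At 3: □p requires p at every successor {2, 5}.
        p fails at 2, so □p is false at 3.

Yes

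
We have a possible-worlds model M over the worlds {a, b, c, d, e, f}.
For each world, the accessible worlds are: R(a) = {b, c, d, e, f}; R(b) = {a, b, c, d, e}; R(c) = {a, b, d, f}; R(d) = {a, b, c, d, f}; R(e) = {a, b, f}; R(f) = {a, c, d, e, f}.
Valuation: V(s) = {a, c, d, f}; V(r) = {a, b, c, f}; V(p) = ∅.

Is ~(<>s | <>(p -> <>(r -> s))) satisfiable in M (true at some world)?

Let φ = ~(<>s | <>(p -> <>(r -> s))). Evaluate φ at each world:
  a (successors {b, c, d, e, f}): φ is false.
  b (successors {a, b, c, d, e}): φ is false.
  c (successors {a, b, d, f}): φ is false.
  d (successors {a, b, c, d, f}): φ is false.
  e (successors {a, b, f}): φ is false.
  f (successors {a, c, d, e, f}): φ is false.
For instance, at f:
  At f: <>s | <>(p -> <>(r -> s)) is true, so ~(<>s | <>(p -> <>(r -> s))) is false.
    At f: <>s is true, <>(p -> <>(r -> s)) is true, so <>s | <>(p -> <>(r -> s)) is true.
      At f: <>s requires s at some successor in {a, c, d, e, f}.
        s holds at a, so <>s is true at f.
      At f: <>(p -> <>(r -> s)) requires p -> <>(r -> s) at some successor in {a, c, d, e, f}.
        p -> <>(r -> s) holds at a, so <>(p -> <>(r -> s)) is true at f.

No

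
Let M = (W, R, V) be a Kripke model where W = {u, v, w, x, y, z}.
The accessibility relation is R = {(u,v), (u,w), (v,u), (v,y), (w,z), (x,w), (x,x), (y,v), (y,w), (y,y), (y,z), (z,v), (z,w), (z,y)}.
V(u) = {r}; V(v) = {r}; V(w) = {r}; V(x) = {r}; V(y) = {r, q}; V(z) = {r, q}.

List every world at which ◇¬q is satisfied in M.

u, v, x, y, z

Recall that ◇ψ holds at a world iff ψ holds at some accessible world.
Let φ = ◇¬q. Evaluate φ at each world:
  u (successors {v, w}): φ is true.
  v (successors {u, y}): φ is true.
  w (successors {z}): φ is false.
  x (successors {w, x}): φ is true.
  y (successors {v, w, y, z}): φ is true.
  z (successors {v, w, y}): φ is true.
For instance, at w:
  At w: ◇¬q requires ¬q at some successor in {z}.
    At z: ¬q is false.
  So ◇¬q is false at w.
Satisfying worlds: {u, v, x, y, z}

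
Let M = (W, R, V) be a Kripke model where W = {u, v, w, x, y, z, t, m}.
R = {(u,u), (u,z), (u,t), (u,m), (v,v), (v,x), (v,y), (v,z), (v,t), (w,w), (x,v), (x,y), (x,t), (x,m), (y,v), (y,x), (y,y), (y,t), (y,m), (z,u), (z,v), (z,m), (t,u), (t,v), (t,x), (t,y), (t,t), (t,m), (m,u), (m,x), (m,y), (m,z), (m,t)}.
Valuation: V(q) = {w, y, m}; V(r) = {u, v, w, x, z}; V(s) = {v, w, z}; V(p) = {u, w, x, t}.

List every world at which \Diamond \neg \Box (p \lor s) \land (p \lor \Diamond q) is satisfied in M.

Let φ = \Diamond \neg \Box (p \lor s) \land (p \lor \Diamond q). Evaluate φ at each world:
  u (successors {u, z, t, m}): φ is true.
  v (successors {v, x, y, z, t}): φ is true.
  w (successors {w}): φ is false.
  x (successors {v, y, t, m}): φ is true.
  y (successors {v, x, y, t, m}): φ is true.
  z (successors {u, v, m}): φ is true.
  t (successors {u, v, x, y, t, m}): φ is true.
  m (successors {u, x, y, z, t}): φ is true.
For instance, at x:
  At x: \Diamond \neg \Box (p \lor s) is true, p \lor \Diamond q is true, so \Diamond \neg \Box (p \lor s) \land (p \lor \Diamond q) is true.
    At x: \Diamond \neg \Box (p \lor s) requires \neg \Box (p \lor s) at some successor in {v, y, t, m}.
      \neg \Box (p \lor s) holds at v, so \Diamond \neg \Box (p \lor s) is true at x.
    At x: p is true, \Diamond q is true, so p \lor \Diamond q is true.
      At x: \Diamond q requires q at some successor in {v, y, t, m}.
        q holds at y, so \Diamond q is true at x.
Satisfying worlds: {u, v, x, y, z, t, m}

u, v, x, y, z, t, m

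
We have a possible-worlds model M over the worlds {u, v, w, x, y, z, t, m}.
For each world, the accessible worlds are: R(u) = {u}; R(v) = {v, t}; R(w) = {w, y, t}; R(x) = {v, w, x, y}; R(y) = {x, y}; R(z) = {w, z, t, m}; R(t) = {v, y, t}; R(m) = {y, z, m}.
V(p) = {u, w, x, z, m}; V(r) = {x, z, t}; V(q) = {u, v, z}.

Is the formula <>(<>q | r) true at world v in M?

At v: <>(<>q | r) requires <>q | r at some successor in {v, t}.
  <>q | r holds at v, so <>(<>q | r) is true at v.
    At v: <>q is true, r is false, so <>q | r is true.
      At v: <>q requires q at some successor in {v, t}.
        q holds at v, so <>q is true at v.

Yes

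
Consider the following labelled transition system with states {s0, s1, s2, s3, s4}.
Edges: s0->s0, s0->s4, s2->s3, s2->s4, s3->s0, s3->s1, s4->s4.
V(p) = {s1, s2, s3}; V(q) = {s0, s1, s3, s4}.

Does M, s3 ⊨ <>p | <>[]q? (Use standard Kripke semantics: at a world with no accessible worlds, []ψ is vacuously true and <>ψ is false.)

At s3: <>p is true, <>[]q is true, so <>p | <>[]q is true.
  At s3: <>p requires p at some successor in {s0, s1}.
    p holds at s1, so <>p is true at s3.
  At s3: <>[]q requires []q at some successor in {s0, s1}.
    []q holds at s0, so <>[]q is true at s3.
      At s0: []q requires q at every successor {s0, s4}.
        At s0: q is true.
        At s4: q is true.
      So []q is true at s0.

Yes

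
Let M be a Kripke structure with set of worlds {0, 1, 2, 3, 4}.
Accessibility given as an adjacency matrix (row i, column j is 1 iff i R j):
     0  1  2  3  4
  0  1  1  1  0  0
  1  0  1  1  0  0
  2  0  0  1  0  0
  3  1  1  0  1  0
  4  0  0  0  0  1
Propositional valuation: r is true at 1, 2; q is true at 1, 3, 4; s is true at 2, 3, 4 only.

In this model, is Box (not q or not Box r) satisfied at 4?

Recall that Box ψ holds at a world iff ψ holds at every accessible world, and Dia ψ holds iff ψ holds at some accessible world.
At 4: Box (not q or not Box r) requires not q or not Box r at every successor {4}.
    At 4: not q is false, not Box r is true, so not q or not Box r is true.
      At 4: Box r is false, so not Box r is true.
So Box (not q or not Box r) is true at 4.

Yes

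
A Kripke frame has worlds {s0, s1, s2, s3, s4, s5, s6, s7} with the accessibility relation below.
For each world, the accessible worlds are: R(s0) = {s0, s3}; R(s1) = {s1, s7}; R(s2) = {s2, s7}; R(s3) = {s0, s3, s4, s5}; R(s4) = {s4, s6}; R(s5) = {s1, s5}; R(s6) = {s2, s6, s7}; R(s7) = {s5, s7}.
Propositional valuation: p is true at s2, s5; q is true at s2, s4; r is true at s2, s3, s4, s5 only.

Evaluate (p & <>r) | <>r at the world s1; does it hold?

Recall that <>ψ holds at a world iff ψ holds at some accessible world.
At s1: p & <>r is false, <>r is false, so (p & <>r) | <>r is false.
  At s1: p is false, <>r is false, so p & <>r is false.
    At s1: <>r requires r at some successor in {s1, s7}.
      At s1: r is false.
      At s7: r is false.
    So <>r is false at s1.
  At s1: <>r requires r at some successor in {s1, s7}.
    At s1: r is false.
    At s7: r is false.
  So <>r is false at s1.

No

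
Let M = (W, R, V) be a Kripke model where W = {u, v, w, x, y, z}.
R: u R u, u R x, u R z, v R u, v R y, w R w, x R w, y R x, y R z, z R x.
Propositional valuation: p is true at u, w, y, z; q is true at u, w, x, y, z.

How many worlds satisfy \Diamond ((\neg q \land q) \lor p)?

5

Let φ = \Diamond ((\neg q \land q) \lor p). Evaluate φ at each world:
  u (successors {u, x, z}): φ is true.
  v (successors {u, y}): φ is true.
  w (successors {w}): φ is true.
  x (successors {w}): φ is true.
  y (successors {x, z}): φ is true.
  z (successors {x}): φ is false.
For instance, at u:
  At u: \Diamond ((\neg q \land q) \lor p) requires (\neg q \land q) \lor p at some successor in {u, x, z}.
    (\neg q \land q) \lor p holds at u, so \Diamond ((\neg q \land q) \lor p) is true at u.
Satisfying worlds: {u, v, w, x, y}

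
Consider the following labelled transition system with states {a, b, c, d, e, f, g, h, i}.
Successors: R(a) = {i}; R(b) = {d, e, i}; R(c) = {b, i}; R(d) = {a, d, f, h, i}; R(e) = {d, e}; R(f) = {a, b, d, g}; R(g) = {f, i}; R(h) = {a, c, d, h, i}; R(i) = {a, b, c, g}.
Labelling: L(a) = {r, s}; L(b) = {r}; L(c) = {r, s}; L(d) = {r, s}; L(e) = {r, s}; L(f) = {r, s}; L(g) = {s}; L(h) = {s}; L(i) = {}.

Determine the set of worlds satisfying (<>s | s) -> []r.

Let φ = (<>s | s) -> []r. Evaluate φ at each world:
  a (successors {i}): φ is false.
  b (successors {d, e, i}): φ is false.
  c (successors {b, i}): φ is false.
  d (successors {a, d, f, h, i}): φ is false.
  e (successors {d, e}): φ is true.
  f (successors {a, b, d, g}): φ is false.
  g (successors {f, i}): φ is false.
  h (successors {a, c, d, h, i}): φ is false.
  i (successors {a, b, c, g}): φ is false.
For instance, at c:
  At c: <>s | s is true, []r is false, so (<>s | s) -> []r is false.
    At c: <>s is false, s is true, so <>s | s is true.
      At c: <>s requires s at some successor in {b, i}.
        At b: s is false.
        At i: s is false.
      So <>s is false at c.
    At c: []r requires r at every successor {b, i}.
      r fails at i, so []r is false at c.
Satisfying worlds: {e}

e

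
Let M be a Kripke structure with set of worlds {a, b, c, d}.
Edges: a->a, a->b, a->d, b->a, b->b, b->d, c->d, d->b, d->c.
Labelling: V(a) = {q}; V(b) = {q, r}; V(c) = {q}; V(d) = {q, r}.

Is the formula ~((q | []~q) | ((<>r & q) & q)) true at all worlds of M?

Recall that []ψ holds at a world iff ψ holds at every accessible world, and <>ψ holds iff ψ holds at some accessible world.
Let φ = ~((q | []~q) | ((<>r & q) & q)). Evaluate φ at each world:
  a (successors {a, b, d}): φ is false.
  b (successors {a, b, d}): φ is false.
  c (successors {d}): φ is false.
  d (successors {b, c}): φ is false.
Detail at a (counterexample):
  At a: (q | []~q) | ((<>r & q) & q) is true, so ~((q | []~q) | ((<>r & q) & q)) is false.
    At a: q | []~q is true, (<>r & q) & q is true, so (q | []~q) | ((<>r & q) & q) is true.
      At a: q is true, []~q is false, so q | []~q is true.
      At a: <>r & q is true, q is true, so (<>r & q) & q is true.

No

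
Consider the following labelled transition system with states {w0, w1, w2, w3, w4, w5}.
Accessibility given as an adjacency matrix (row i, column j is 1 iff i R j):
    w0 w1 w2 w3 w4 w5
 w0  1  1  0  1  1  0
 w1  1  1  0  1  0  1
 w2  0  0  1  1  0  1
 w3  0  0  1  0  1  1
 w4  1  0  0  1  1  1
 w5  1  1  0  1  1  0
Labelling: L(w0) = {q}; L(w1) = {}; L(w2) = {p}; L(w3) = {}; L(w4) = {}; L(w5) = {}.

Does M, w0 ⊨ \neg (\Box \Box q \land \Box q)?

At w0: \Box \Box q \land \Box q is false, so \neg (\Box \Box q \land \Box q) is true.
  At w0: \Box \Box q is false, \Box q is false, so \Box \Box q \land \Box q is false.
    At w0: \Box \Box q requires \Box q at every successor {w0, w1, w3, w4}.
      \Box q fails at w0, so \Box \Box q is false at w0.
    At w0: \Box q requires q at every successor {w0, w1, w3, w4}.
      q fails at w1, so \Box q is false at w0.

Yes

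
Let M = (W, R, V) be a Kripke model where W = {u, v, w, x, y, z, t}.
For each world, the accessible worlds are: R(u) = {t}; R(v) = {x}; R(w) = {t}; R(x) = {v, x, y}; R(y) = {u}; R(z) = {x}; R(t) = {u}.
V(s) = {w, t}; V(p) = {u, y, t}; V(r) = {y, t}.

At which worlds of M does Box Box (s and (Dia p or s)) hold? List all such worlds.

Let φ = Box Box (s and (Dia p or s)). Evaluate φ at each world:
  u (successors {t}): φ is false.
  v (successors {x}): φ is false.
  w (successors {t}): φ is false.
  x (successors {v, x, y}): φ is false.
  y (successors {u}): φ is true.
  z (successors {x}): φ is false.
  t (successors {u}): φ is true.
For instance, at w:
  At w: Box Box (s and (Dia p or s)) requires Box (s and (Dia p or s)) at every successor {t}.
    Box (s and (Dia p or s)) fails at t, so Box Box (s and (Dia p or s)) is false at w.
      At t: Box (s and (Dia p or s)) requires s and (Dia p or s) at every successor {u}.
        s and (Dia p or s) fails at u, so Box (s and (Dia p or s)) is false at t.
Satisfying worlds: {y, t}

y, t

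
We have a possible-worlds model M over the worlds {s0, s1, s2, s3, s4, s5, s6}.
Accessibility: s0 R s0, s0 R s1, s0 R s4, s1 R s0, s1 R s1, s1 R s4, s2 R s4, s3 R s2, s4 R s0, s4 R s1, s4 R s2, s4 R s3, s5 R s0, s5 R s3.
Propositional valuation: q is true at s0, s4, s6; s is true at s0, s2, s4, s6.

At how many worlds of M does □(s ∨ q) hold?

3

Let φ = □(s ∨ q). Evaluate φ at each world:
  s0 (successors {s0, s1, s4}): φ is false.
  s1 (successors {s0, s1, s4}): φ is false.
  s2 (successors {s4}): φ is true.
  s3 (successors {s2}): φ is true.
  s4 (successors {s0, s1, s2, s3}): φ is false.
  s5 (successors {s0, s3}): φ is false.
  s6 (successors ∅): φ is true.
For instance, at s3:
  At s3: □(s ∨ q) requires s ∨ q at every successor {s2}.
    At s2: s ∨ q is true.
  So □(s ∨ q) is true at s3.
Satisfying worlds: {s2, s3, s6}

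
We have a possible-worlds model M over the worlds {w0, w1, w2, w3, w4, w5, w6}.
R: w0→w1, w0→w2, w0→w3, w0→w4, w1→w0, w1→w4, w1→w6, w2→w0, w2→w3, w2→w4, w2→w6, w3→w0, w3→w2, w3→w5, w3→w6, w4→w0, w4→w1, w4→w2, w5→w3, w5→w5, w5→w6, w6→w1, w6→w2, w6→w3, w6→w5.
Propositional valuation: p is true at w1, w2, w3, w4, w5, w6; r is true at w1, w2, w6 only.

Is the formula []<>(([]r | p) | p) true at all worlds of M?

Yes

Let φ = []<>(([]r | p) | p). Evaluate φ at each world:
  w0 (successors {w1, w2, w3, w4}): φ is true.
  w1 (successors {w0, w4, w6}): φ is true.
  w2 (successors {w0, w3, w4, w6}): φ is true.
  w3 (successors {w0, w2, w5, w6}): φ is true.
  w4 (successors {w0, w1, w2}): φ is true.
  w5 (successors {w3, w5, w6}): φ is true.
  w6 (successors {w1, w2, w3, w5}): φ is true.
For instance, at w2:
  At w2: []<>(([]r | p) | p) requires <>(([]r | p) | p) at every successor {w0, w3, w4, w6}.
    At w0: <>(([]r | p) | p) is true.
    At w3: <>(([]r | p) | p) is true.
    At w4: <>(([]r | p) | p) is true.
    At w6: <>(([]r | p) | p) is true.
  So []<>(([]r | p) | p) is true at w2.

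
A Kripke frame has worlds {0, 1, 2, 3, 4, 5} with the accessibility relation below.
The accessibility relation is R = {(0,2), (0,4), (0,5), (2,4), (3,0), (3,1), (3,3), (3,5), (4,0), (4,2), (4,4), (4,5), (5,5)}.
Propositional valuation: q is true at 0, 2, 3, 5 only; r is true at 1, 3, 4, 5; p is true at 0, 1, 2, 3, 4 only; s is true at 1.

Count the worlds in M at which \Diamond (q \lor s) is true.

Let φ = \Diamond (q \lor s). Evaluate φ at each world:
  0 (successors {2, 4, 5}): φ is true.
  1 (successors ∅): φ is false.
  2 (successors {4}): φ is false.
  3 (successors {0, 1, 3, 5}): φ is true.
  4 (successors {0, 2, 4, 5}): φ is true.
  5 (successors {5}): φ is true.
For instance, at 4:
  At 4: \Diamond (q \lor s) requires q \lor s at some successor in {0, 2, 4, 5}.
    q \lor s holds at 0, so \Diamond (q \lor s) is true at 4.
Satisfying worlds: {0, 3, 4, 5}

4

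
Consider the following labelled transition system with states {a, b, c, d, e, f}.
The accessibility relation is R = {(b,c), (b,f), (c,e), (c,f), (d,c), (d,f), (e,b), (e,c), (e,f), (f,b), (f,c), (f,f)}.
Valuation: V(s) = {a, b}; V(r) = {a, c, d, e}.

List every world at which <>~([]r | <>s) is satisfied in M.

b, d, e, f

Let φ = <>~([]r | <>s). Evaluate φ at each world:
  a (successors ∅): φ is false.
  b (successors {c, f}): φ is true.
  c (successors {e, f}): φ is false.
  d (successors {c, f}): φ is true.
  e (successors {b, c, f}): φ is true.
  f (successors {b, c, f}): φ is true.
For instance, at f:
  At f: <>~([]r | <>s) requires ~([]r | <>s) at some successor in {b, c, f}.
    ~([]r | <>s) holds at b, so <>~([]r | <>s) is true at f.
      At b: []r | <>s is false, so ~([]r | <>s) is true.
Satisfying worlds: {b, d, e, f}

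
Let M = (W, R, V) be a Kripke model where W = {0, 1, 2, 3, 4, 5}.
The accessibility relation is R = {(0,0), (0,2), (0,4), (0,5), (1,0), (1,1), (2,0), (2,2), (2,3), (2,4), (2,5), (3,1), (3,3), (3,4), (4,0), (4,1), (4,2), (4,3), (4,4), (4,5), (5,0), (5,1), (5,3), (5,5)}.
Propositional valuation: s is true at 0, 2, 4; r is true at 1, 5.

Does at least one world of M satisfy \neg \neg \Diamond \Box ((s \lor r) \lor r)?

Yes

Let φ = \neg \neg \Diamond \Box ((s \lor r) \lor r). Evaluate φ at each world:
  0 (successors {0, 2, 4, 5}): φ is true.
  1 (successors {0, 1}): φ is true.
  2 (successors {0, 2, 3, 4, 5}): φ is true.
  3 (successors {1, 3, 4}): φ is true.
  4 (successors {0, 1, 2, 3, 4, 5}): φ is true.
  5 (successors {0, 1, 3, 5}): φ is true.
Detail at 0 (witness):
  At 0: \neg \Diamond \Box ((s \lor r) \lor r) is false, so \neg \neg \Diamond \Box ((s \lor r) \lor r) is true.
    At 0: \Diamond \Box ((s \lor r) \lor r) is true, so \neg \Diamond \Box ((s \lor r) \lor r) is false.
      At 0: \Diamond \Box ((s \lor r) \lor r) requires \Box ((s \lor r) \lor r) at some successor in {0, 2, 4, 5}.
        \Box ((s \lor r) \lor r) holds at 0, so \Diamond \Box ((s \lor r) \lor r) is true at 0.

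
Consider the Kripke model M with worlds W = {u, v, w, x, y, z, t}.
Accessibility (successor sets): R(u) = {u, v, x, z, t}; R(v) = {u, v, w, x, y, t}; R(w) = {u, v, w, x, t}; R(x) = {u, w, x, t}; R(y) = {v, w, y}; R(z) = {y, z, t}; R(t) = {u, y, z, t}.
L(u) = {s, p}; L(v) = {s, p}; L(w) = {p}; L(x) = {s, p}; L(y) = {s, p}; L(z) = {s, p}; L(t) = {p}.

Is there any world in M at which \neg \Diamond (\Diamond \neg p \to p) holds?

Let φ = \neg \Diamond (\Diamond \neg p \to p). Evaluate φ at each world:
  u (successors {u, v, x, z, t}): φ is false.
  v (successors {u, v, w, x, y, t}): φ is false.
  w (successors {u, v, w, x, t}): φ is false.
  x (successors {u, w, x, t}): φ is false.
  y (successors {v, w, y}): φ is false.
  z (successors {y, z, t}): φ is false.
  t (successors {u, y, z, t}): φ is false.
For instance, at y:
  At y: \Diamond (\Diamond \neg p \to p) is true, so \neg \Diamond (\Diamond \neg p \to p) is false.
    At y: \Diamond (\Diamond \neg p \to p) requires \Diamond \neg p \to p at some successor in {v, w, y}.
      \Diamond \neg p \to p holds at v, so \Diamond (\Diamond \neg p \to p) is true at y.

No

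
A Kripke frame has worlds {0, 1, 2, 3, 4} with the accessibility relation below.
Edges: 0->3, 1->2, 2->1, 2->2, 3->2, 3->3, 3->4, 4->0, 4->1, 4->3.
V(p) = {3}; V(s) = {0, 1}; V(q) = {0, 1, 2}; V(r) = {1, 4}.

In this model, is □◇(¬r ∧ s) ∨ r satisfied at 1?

Yes

Recall that □ψ holds at a world iff ψ holds at every accessible world, and ◇ψ holds iff ψ holds at some accessible world.
At 1: □◇(¬r ∧ s) is false, r is true, so □◇(¬r ∧ s) ∨ r is true.
  At 1: □◇(¬r ∧ s) requires ◇(¬r ∧ s) at every successor {2}.
    ◇(¬r ∧ s) fails at 2, so □◇(¬r ∧ s) is false at 1.
      At 2: ◇(¬r ∧ s) requires ¬r ∧ s at some successor in {1, 2}.
        At 1: ¬r ∧ s is false.
        At 2: ¬r ∧ s is false.
      So ◇(¬r ∧ s) is false at 2.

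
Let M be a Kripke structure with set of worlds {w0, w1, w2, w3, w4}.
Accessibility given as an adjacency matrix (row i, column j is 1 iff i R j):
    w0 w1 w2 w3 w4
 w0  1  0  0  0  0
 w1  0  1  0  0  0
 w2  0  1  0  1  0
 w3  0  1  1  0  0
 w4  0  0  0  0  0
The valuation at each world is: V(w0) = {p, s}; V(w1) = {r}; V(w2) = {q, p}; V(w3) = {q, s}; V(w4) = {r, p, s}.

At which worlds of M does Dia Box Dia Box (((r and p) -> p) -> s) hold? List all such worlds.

Let φ = Dia Box Dia Box (((r and p) -> p) -> s). Evaluate φ at each world:
  w0 (successors {w0}): φ is true.
  w1 (successors {w1}): φ is false.
  w2 (successors {w1, w3}): φ is false.
  w3 (successors {w1, w2}): φ is false.
  w4 (successors ∅): φ is false.
For instance, at w1:
  At w1: Dia Box Dia Box (((r and p) -> p) -> s) requires Box Dia Box (((r and p) -> p) -> s) at some successor in {w1}.
    At w1: Box Dia Box (((r and p) -> p) -> s) is false.
  So Dia Box Dia Box (((r and p) -> p) -> s) is false at w1.
Satisfying worlds: {w0}

w0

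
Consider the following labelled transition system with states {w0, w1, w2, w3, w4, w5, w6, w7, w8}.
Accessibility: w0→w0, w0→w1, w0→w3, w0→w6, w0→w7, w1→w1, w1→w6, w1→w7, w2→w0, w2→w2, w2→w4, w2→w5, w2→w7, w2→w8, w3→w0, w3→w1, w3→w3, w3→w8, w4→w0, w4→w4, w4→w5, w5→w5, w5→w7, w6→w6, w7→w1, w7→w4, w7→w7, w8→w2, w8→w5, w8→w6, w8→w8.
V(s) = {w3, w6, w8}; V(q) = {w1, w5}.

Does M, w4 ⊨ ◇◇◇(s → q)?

At w4: ◇◇◇(s → q) requires ◇◇(s → q) at some successor in {w0, w4, w5}.
  ◇◇(s → q) holds at w0, so ◇◇◇(s → q) is true at w4.
    At w0: ◇◇(s → q) requires ◇(s → q) at some successor in {w0, w1, w3, w6, w7}.
      ◇(s → q) holds at w0, so ◇◇(s → q) is true at w0.

Yes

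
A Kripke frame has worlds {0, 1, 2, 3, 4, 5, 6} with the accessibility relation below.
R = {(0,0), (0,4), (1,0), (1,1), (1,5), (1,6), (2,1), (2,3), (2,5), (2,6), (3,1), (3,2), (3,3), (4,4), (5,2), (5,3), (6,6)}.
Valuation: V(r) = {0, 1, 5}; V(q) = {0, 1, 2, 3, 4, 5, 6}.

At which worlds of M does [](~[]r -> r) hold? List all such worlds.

Recall that []ψ holds at a world iff ψ holds at every accessible world, and <>ψ holds iff ψ holds at some accessible world.
Let φ = [](~[]r -> r). Evaluate φ at each world:
  0 (successors {0, 4}): φ is false.
  1 (successors {0, 1, 5, 6}): φ is false.
  2 (successors {1, 3, 5, 6}): φ is false.
  3 (successors {1, 2, 3}): φ is false.
  4 (successors {4}): φ is false.
  5 (successors {2, 3}): φ is false.
  6 (successors {6}): φ is false.
For instance, at 3:
  At 3: [](~[]r -> r) requires ~[]r -> r at every successor {1, 2, 3}.
    ~[]r -> r fails at 2, so [](~[]r -> r) is false at 3.
      At 2: ~[]r is true, r is false, so ~[]r -> r is false.
Satisfying worlds: none.

none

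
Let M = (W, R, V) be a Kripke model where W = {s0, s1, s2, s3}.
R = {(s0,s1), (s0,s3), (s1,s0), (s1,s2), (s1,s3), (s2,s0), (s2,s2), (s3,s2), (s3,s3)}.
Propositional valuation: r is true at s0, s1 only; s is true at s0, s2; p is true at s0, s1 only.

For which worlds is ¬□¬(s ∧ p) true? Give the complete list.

Recall that □ψ holds at a world iff ψ holds at every accessible world, and ◇ψ holds iff ψ holds at some accessible world.
Let φ = ¬□¬(s ∧ p). Evaluate φ at each world:
  s0 (successors {s1, s3}): φ is false.
  s1 (successors {s0, s2, s3}): φ is true.
  s2 (successors {s0, s2}): φ is true.
  s3 (successors {s2, s3}): φ is false.
For instance, at s3:
  At s3: □¬(s ∧ p) is true, so ¬□¬(s ∧ p) is false.
    At s3: □¬(s ∧ p) requires ¬(s ∧ p) at every successor {s2, s3}.
      At s2: ¬(s ∧ p) is true.
      At s3: ¬(s ∧ p) is true.
    So □¬(s ∧ p) is true at s3.
Satisfying worlds: {s1, s2}

s1, s2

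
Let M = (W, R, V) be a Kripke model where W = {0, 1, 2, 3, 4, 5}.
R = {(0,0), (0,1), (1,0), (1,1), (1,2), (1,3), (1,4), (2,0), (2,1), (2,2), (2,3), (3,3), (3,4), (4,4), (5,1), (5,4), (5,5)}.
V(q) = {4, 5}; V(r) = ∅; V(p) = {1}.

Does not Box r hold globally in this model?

Yes

Recall that Box ψ holds at a world iff ψ holds at every accessible world, and Dia ψ holds iff ψ holds at some accessible world.
Let φ = not Box r. Evaluate φ at each world:
  0 (successors {0, 1}): φ is true.
  1 (successors {0, 1, 2, 3, 4}): φ is true.
  2 (successors {0, 1, 2, 3}): φ is true.
  3 (successors {3, 4}): φ is true.
  4 (successors {4}): φ is true.
  5 (successors {1, 4, 5}): φ is true.
For instance, at 2:
  At 2: Box r is false, so not Box r is true.
    At 2: Box r requires r at every successor {0, 1, 2, 3}.
      r fails at 0, so Box r is false at 2.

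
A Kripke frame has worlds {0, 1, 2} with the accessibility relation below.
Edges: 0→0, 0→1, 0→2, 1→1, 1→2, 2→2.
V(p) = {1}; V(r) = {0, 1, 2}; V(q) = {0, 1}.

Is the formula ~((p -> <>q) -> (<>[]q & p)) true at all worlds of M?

Let φ = ~((p -> <>q) -> (<>[]q & p)). Evaluate φ at each world:
  0 (successors {0, 1, 2}): φ is true.
  1 (successors {1, 2}): φ is true.
  2 (successors {2}): φ is true.
For instance, at 2:
  At 2: (p -> <>q) -> (<>[]q & p) is false, so ~((p -> <>q) -> (<>[]q & p)) is true.
    At 2: p -> <>q is true, <>[]q & p is false, so (p -> <>q) -> (<>[]q & p) is false.
      At 2: p is false, <>q is false, so p -> <>q is true.
      At 2: <>[]q is false, p is false, so <>[]q & p is false.

Yes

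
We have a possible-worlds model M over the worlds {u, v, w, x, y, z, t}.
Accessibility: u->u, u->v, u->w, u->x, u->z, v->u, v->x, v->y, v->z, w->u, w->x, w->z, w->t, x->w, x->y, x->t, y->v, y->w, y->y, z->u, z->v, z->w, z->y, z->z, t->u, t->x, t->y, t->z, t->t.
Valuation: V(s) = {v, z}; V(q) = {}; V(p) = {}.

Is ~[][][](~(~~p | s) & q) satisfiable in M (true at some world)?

Yes

Let φ = ~[][][](~(~~p | s) & q). Evaluate φ at each world:
  u (successors {u, v, w, x, z}): φ is true.
  v (successors {u, x, y, z}): φ is true.
  w (successors {u, x, z, t}): φ is true.
  x (successors {w, y, t}): φ is true.
  y (successors {v, w, y}): φ is true.
  z (successors {u, v, w, y, z}): φ is true.
  t (successors {u, x, y, z, t}): φ is true.
Detail at u (witness):
  At u: [][][](~(~~p | s) & q) is false, so ~[][][](~(~~p | s) & q) is true.
    At u: [][][](~(~~p | s) & q) requires [][](~(~~p | s) & q) at every successor {u, v, w, x, z}.
      [][](~(~~p | s) & q) fails at u, so [][][](~(~~p | s) & q) is false at u.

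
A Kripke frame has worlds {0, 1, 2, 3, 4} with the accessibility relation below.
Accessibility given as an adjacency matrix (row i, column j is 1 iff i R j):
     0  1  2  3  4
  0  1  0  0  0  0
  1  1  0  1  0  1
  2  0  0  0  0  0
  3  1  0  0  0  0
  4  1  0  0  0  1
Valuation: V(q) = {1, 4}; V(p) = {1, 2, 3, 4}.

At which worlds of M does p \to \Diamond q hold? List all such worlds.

0, 1, 4

Recall that \Diamond ψ holds at a world iff ψ holds at some accessible world.
Let φ = p \to \Diamond q. Evaluate φ at each world:
  0 (successors {0}): φ is true.
  1 (successors {0, 2, 4}): φ is true.
  2 (successors ∅): φ is false.
  3 (successors {0}): φ is false.
  4 (successors {0, 4}): φ is true.
For instance, at 1:
  At 1: p is true, \Diamond q is true, so p \to \Diamond q is true.
    At 1: \Diamond q requires q at some successor in {0, 2, 4}.
      q holds at 4, so \Diamond q is true at 1.
Satisfying worlds: {0, 1, 4}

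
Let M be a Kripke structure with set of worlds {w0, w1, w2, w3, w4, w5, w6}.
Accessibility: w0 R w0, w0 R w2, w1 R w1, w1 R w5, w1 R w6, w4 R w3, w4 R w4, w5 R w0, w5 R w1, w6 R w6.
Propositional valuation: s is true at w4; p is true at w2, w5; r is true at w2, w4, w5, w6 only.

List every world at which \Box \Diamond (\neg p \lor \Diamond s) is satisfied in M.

Let φ = \Box \Diamond (\neg p \lor \Diamond s). Evaluate φ at each world:
  w0 (successors {w0, w2}): φ is false.
  w1 (successors {w1, w5, w6}): φ is true.
  w2 (successors ∅): φ is true.
  w3 (successors ∅): φ is true.
  w4 (successors {w3, w4}): φ is false.
  w5 (successors {w0, w1}): φ is true.
  w6 (successors {w6}): φ is true.
For instance, at w4:
  At w4: \Box \Diamond (\neg p \lor \Diamond s) requires \Diamond (\neg p \lor \Diamond s) at every successor {w3, w4}.
    \Diamond (\neg p \lor \Diamond s) fails at w3, so \Box \Diamond (\neg p \lor \Diamond s) is false at w4.
      At w3: no accessible worlds, so \Diamond (\neg p \lor \Diamond s) is false.
Satisfying worlds: {w1, w2, w3, w5, w6}

w1, w2, w3, w5, w6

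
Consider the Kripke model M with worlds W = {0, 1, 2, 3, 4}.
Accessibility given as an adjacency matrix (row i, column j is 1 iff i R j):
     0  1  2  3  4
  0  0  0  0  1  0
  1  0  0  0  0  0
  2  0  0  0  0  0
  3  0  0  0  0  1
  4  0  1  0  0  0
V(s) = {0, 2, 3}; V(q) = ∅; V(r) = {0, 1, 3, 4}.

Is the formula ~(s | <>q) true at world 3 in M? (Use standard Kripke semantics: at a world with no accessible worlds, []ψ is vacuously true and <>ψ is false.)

At 3: s | <>q is true, so ~(s | <>q) is false.
  At 3: s is true, <>q is false, so s | <>q is true.
    At 3: <>q requires q at some successor in {4}.
      At 4: q is false.
    So <>q is false at 3.

No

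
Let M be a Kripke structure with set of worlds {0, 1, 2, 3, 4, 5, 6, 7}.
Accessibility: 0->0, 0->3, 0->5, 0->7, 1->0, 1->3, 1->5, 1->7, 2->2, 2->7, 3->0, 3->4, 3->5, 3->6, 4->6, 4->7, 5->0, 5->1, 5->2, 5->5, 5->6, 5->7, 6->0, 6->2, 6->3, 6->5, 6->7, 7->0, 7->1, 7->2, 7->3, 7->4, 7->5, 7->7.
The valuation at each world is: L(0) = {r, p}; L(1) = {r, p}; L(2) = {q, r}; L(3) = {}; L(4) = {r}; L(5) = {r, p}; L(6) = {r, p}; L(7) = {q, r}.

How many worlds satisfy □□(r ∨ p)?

0

Recall that □ψ holds at a world iff ψ holds at every accessible world, and ◇ψ holds iff ψ holds at some accessible world.
Let φ = □□(r ∨ p). Evaluate φ at each world:
  0 (successors {0, 3, 5, 7}): φ is false.
  1 (successors {0, 3, 5, 7}): φ is false.
  2 (successors {2, 7}): φ is false.
  3 (successors {0, 4, 5, 6}): φ is false.
  4 (successors {6, 7}): φ is false.
  5 (successors {0, 1, 2, 5, 6, 7}): φ is false.
  6 (successors {0, 2, 3, 5, 7}): φ is false.
  7 (successors {0, 1, 2, 3, 4, 5, 7}): φ is false.
For instance, at 0:
  At 0: □□(r ∨ p) requires □(r ∨ p) at every successor {0, 3, 5, 7}.
    □(r ∨ p) fails at 0, so □□(r ∨ p) is false at 0.
      At 0: □(r ∨ p) requires r ∨ p at every successor {0, 3, 5, 7}.
        r ∨ p fails at 3, so □(r ∨ p) is false at 0.
Satisfying worlds: none.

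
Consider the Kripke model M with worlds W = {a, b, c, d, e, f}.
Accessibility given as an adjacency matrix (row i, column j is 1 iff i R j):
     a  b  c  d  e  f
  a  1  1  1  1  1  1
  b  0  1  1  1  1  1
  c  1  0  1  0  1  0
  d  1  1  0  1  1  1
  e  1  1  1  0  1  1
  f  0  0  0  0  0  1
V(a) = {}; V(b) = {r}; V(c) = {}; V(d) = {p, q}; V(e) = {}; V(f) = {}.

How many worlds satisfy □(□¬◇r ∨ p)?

Recall that □ψ holds at a world iff ψ holds at every accessible world, and ◇ψ holds iff ψ holds at some accessible world.
Let φ = □(□¬◇r ∨ p). Evaluate φ at each world:
  a (successors {a, b, c, d, e, f}): φ is false.
  b (successors {b, c, d, e, f}): φ is false.
  c (successors {a, c, e}): φ is false.
  d (successors {a, b, d, e, f}): φ is false.
  e (successors {a, b, c, e, f}): φ is false.
  f (successors {f}): φ is true.
For instance, at a:
  At a: □(□¬◇r ∨ p) requires □¬◇r ∨ p at every successor {a, b, c, d, e, f}.
    □¬◇r ∨ p fails at a, so □(□¬◇r ∨ p) is false at a.
      At a: □¬◇r is false, p is false, so □¬◇r ∨ p is false.
Satisfying worlds: {f}

1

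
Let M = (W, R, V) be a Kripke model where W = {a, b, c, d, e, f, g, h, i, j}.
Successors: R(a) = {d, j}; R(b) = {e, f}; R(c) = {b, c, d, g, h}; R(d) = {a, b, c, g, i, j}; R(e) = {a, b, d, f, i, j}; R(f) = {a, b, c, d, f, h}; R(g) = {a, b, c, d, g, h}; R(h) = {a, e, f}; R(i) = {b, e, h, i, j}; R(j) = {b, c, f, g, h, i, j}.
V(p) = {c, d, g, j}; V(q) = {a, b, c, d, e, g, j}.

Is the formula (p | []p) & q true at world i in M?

No

At i: p | []p is false, q is false, so (p | []p) & q is false.
  At i: p is false, []p is false, so p | []p is false.
    At i: []p requires p at every successor {b, e, h, i, j}.
      p fails at b, so []p is false at i.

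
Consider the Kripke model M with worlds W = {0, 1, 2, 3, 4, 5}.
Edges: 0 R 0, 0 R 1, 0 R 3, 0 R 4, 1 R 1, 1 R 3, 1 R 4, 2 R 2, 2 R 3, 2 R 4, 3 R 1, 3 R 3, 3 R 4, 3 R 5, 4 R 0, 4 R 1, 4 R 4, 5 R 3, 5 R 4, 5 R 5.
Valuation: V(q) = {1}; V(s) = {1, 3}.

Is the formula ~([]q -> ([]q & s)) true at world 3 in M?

At 3: []q -> ([]q & s) is true, so ~([]q -> ([]q & s)) is false.
  At 3: []q is false, []q & s is false, so []q -> ([]q & s) is true.
    At 3: []q requires q at every successor {1, 3, 4, 5}.
      q fails at 3, so []q is false at 3.
    At 3: []q is false, s is true, so []q & s is false.
      At 3: []q requires q at every successor {1, 3, 4, 5}.
        q fails at 3, so []q is false at 3.

No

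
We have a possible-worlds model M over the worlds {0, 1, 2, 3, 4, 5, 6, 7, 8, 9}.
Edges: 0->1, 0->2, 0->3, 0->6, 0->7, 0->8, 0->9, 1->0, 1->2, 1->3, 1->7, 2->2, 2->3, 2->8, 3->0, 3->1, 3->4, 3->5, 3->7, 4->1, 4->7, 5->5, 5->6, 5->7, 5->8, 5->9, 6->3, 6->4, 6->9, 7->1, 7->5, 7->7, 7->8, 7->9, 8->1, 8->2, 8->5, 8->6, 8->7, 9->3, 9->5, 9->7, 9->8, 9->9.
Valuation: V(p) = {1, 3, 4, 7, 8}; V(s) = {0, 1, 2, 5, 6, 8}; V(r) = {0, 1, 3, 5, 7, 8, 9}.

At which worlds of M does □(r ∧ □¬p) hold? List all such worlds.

Let φ = □(r ∧ □¬p). Evaluate φ at each world:
  0 (successors {1, 2, 3, 6, 7, 8, 9}): φ is false.
  1 (successors {0, 2, 3, 7}): φ is false.
  2 (successors {2, 3, 8}): φ is false.
  3 (successors {0, 1, 4, 5, 7}): φ is false.
  4 (successors {1, 7}): φ is false.
  5 (successors {5, 6, 7, 8, 9}): φ is false.
  6 (successors {3, 4, 9}): φ is false.
  7 (successors {1, 5, 7, 8, 9}): φ is false.
  8 (successors {1, 2, 5, 6, 7}): φ is false.
  9 (successors {3, 5, 7, 8, 9}): φ is false.
For instance, at 8:
  At 8: □(r ∧ □¬p) requires r ∧ □¬p at every successor {1, 2, 5, 6, 7}.
    r ∧ □¬p fails at 1, so □(r ∧ □¬p) is false at 8.
      At 1: r is true, □¬p is false, so r ∧ □¬p is false.
Satisfying worlds: none.

none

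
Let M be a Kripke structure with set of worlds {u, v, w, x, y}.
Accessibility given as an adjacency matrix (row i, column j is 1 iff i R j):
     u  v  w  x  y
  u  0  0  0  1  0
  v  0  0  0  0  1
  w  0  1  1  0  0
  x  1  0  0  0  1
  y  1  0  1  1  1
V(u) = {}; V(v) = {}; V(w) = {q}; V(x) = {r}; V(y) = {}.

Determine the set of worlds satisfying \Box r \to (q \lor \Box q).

v, w, x, y

Recall that \Box ψ holds at a world iff ψ holds at every accessible world, and \Diamond ψ holds iff ψ holds at some accessible world.
Let φ = \Box r \to (q \lor \Box q). Evaluate φ at each world:
  u (successors {x}): φ is false.
  v (successors {y}): φ is true.
  w (successors {v, w}): φ is true.
  x (successors {u, y}): φ is true.
  y (successors {u, w, x, y}): φ is true.
For instance, at v:
  At v: \Box r is false, q \lor \Box q is false, so \Box r \to (q \lor \Box q) is true.
    At v: \Box r requires r at every successor {y}.
      r fails at y, so \Box r is false at v.
    At v: q is false, \Box q is false, so q \lor \Box q is false.
      At v: \Box q requires q at every successor {y}.
        q fails at y, so \Box q is false at v.
Satisfying worlds: {v, w, x, y}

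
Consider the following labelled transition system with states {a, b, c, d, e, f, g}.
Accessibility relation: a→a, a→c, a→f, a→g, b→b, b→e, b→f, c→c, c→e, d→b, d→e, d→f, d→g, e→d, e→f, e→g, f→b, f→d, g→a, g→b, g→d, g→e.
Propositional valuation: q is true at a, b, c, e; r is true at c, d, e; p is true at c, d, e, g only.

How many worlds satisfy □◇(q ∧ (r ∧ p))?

Let φ = □◇(q ∧ (r ∧ p)). Evaluate φ at each world:
  a (successors {a, c, f, g}): φ is false.
  b (successors {b, e, f}): φ is false.
  c (successors {c, e}): φ is false.
  d (successors {b, e, f, g}): φ is false.
  e (successors {d, f, g}): φ is false.
  f (successors {b, d}): φ is true.
  g (successors {a, b, d, e}): φ is false.
For instance, at a:
  At a: □◇(q ∧ (r ∧ p)) requires ◇(q ∧ (r ∧ p)) at every successor {a, c, f, g}.
    ◇(q ∧ (r ∧ p)) fails at f, so □◇(q ∧ (r ∧ p)) is false at a.
      At f: ◇(q ∧ (r ∧ p)) requires q ∧ (r ∧ p) at some successor in {b, d}.
        At b: q ∧ (r ∧ p) is false.
        At d: q ∧ (r ∧ p) is false.
      So ◇(q ∧ (r ∧ p)) is false at f.
Satisfying worlds: {f}

1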